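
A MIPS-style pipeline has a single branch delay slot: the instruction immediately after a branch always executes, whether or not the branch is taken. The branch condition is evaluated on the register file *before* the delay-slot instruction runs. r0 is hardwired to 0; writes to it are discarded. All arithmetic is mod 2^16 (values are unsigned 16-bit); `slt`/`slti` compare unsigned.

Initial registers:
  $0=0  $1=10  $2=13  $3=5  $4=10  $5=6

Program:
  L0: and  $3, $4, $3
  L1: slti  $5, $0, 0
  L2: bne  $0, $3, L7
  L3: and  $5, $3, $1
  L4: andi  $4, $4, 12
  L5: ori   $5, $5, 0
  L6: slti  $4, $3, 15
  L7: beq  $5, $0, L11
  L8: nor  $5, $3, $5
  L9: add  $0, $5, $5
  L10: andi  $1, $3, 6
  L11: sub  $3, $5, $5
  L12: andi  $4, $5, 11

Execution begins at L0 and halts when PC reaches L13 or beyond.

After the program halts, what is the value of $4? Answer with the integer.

11

#0 and  $3, $4, $3 ; 0/10/13/0/10/6
#1 slti  $5, $0, 0 ; 0/10/13/0/10/0
#2 bne  $0, $3, L7 ; 0/10/13/0/10/0 ; →fallthru
#3 and  $5, $3, $1 ; 0/10/13/0/10/0
#4 andi  $4, $4, 12 ; 0/10/13/0/8/0
#5 ori   $5, $5, 0 ; 0/10/13/0/8/0
#6 slti  $4, $3, 15 ; 0/10/13/0/1/0
#7 beq  $5, $0, L11 ; 0/10/13/0/1/0 ; →target
#8 nor  $5, $3, $5 ; 0/10/13/0/1/65535
#11 sub  $3, $5, $5 ; 0/10/13/0/1/65535
#12 andi  $4, $5, 11 ; 0/10/13/0/11/65535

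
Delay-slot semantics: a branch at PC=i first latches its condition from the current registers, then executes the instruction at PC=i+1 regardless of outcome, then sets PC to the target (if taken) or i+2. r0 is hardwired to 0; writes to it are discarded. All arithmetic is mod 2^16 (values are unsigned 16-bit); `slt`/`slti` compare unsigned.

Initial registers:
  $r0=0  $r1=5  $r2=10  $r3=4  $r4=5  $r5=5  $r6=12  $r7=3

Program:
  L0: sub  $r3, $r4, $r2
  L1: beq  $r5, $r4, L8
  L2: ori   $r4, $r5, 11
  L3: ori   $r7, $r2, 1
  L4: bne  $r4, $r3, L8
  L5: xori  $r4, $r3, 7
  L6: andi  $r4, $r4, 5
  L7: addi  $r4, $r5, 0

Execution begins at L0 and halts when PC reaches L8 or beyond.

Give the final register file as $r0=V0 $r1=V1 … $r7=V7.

$r0=0 $r1=5 $r2=10 $r3=65531 $r4=15 $r5=5 $r6=12 $r7=3

#0 sub  $r3, $r4, $r2 ; 0/5/10/65531/5/5/12/3
#1 beq  $r5, $r4, L8 ; 0/5/10/65531/5/5/12/3 ; →target
#2 ori   $r4, $r5, 11 ; 0/5/10/65531/15/5/12/3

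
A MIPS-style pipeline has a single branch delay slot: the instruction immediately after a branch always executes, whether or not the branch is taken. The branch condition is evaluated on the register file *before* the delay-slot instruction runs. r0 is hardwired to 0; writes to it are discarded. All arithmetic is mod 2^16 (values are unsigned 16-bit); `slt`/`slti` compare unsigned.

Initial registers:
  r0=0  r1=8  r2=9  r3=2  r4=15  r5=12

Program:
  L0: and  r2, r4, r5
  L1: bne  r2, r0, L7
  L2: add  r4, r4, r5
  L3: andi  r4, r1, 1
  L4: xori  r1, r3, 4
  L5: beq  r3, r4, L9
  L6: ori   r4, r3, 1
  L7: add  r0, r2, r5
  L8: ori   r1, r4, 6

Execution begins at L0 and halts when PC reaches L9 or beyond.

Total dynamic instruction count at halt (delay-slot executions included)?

5

PC=0  and  r2, r4, r5        | r0=0 r1=8 r2=12 r3=2 r4=15 r5=12
PC=1  bne  r2, r0, L7        | r0=0 r1=8 r2=12 r3=2 r4=15 r5=12  [TAKEN]
PC=2  add  r4, r4, r5        | r0=0 r1=8 r2=12 r3=2 r4=27 r5=12
PC=7  add  r0, r2, r5        | r0=0 r1=8 r2=12 r3=2 r4=27 r5=12
PC=8  ori   r1, r4, 6        | r0=0 r1=31 r2=12 r3=2 r4=27 r5=12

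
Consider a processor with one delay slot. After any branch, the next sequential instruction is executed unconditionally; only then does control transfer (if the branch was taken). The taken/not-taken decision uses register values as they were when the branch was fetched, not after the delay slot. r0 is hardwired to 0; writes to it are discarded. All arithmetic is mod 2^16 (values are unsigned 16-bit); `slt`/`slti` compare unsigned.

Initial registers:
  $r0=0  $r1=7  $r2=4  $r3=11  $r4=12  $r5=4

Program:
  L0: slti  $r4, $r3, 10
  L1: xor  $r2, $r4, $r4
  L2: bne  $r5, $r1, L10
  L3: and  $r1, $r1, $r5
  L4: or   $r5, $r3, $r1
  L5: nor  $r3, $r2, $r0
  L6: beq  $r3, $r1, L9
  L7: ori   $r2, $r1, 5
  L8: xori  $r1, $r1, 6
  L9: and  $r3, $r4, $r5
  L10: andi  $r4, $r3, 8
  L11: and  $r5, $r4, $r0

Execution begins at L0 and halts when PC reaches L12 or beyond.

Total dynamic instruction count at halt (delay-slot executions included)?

6

PC=0  slti  $r4, $r3, 10     | $r0=0 $r1=7 $r2=4 $r3=11 $r4=0 $r5=4
PC=1  xor  $r2, $r4, $r4     | $r0=0 $r1=7 $r2=0 $r3=11 $r4=0 $r5=4
PC=2  bne  $r5, $r1, L10     | $r0=0 $r1=7 $r2=0 $r3=11 $r4=0 $r5=4  [TAKEN]
PC=3  and  $r1, $r1, $r5     | $r0=0 $r1=4 $r2=0 $r3=11 $r4=0 $r5=4
PC=10 andi  $r4, $r3, 8      | $r0=0 $r1=4 $r2=0 $r3=11 $r4=8 $r5=4
PC=11 and  $r5, $r4, $r0     | $r0=0 $r1=4 $r2=0 $r3=11 $r4=8 $r5=0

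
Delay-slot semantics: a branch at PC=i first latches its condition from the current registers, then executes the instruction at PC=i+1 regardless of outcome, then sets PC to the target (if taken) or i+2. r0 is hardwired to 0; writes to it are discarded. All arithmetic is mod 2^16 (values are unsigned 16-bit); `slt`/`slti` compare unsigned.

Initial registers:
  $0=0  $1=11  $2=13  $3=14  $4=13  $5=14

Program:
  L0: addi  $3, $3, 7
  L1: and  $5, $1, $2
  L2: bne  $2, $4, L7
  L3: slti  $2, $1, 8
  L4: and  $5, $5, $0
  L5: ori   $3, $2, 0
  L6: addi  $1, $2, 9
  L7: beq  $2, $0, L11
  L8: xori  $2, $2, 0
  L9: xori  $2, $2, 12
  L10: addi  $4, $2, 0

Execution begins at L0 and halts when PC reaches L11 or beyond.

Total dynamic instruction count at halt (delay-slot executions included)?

PC=0  addi  $3, $3, 7        | $0=0 $1=11 $2=13 $3=21 $4=13 $5=14
PC=1  and  $5, $1, $2        | $0=0 $1=11 $2=13 $3=21 $4=13 $5=9
PC=2  bne  $2, $4, L7        | $0=0 $1=11 $2=13 $3=21 $4=13 $5=9  [not taken]
PC=3  slti  $2, $1, 8        | $0=0 $1=11 $2=0 $3=21 $4=13 $5=9
PC=4  and  $5, $5, $0        | $0=0 $1=11 $2=0 $3=21 $4=13 $5=0
PC=5  ori   $3, $2, 0        | $0=0 $1=11 $2=0 $3=0 $4=13 $5=0
PC=6  addi  $1, $2, 9        | $0=0 $1=9 $2=0 $3=0 $4=13 $5=0
PC=7  beq  $2, $0, L11       | $0=0 $1=9 $2=0 $3=0 $4=13 $5=0  [TAKEN]
PC=8  xori  $2, $2, 0        | $0=0 $1=9 $2=0 $3=0 $4=13 $5=0

9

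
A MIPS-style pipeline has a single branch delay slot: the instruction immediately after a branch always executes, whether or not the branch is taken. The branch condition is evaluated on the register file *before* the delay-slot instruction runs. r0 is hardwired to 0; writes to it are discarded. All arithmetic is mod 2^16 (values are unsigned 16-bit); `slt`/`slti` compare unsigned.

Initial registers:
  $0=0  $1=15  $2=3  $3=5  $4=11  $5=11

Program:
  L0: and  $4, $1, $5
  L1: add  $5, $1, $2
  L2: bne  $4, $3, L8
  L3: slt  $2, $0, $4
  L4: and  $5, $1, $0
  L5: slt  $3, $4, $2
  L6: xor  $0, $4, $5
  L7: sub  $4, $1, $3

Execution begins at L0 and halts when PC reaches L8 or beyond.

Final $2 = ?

1

#0 and  $4, $1, $5 ; 0/15/3/5/11/11
#1 add  $5, $1, $2 ; 0/15/3/5/11/18
#2 bne  $4, $3, L8 ; 0/15/3/5/11/18 ; →target
#3 slt  $2, $0, $4 ; 0/15/1/5/11/18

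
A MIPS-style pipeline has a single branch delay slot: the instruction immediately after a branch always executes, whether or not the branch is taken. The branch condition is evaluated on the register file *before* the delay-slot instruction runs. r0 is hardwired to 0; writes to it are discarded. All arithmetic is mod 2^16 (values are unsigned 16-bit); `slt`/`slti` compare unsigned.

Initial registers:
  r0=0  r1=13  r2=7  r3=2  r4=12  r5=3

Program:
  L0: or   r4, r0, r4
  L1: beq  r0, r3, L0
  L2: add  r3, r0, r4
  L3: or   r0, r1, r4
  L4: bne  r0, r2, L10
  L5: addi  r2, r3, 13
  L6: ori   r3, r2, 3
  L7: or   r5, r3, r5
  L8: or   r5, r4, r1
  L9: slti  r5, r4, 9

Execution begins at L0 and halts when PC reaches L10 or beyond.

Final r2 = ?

PC=0  or   r4, r0, r4        | r0=0 r1=13 r2=7 r3=2 r4=12 r5=3
PC=1  beq  r0, r3, L0        | r0=0 r1=13 r2=7 r3=2 r4=12 r5=3  [not taken]
PC=2  add  r3, r0, r4        | r0=0 r1=13 r2=7 r3=12 r4=12 r5=3
PC=3  or   r0, r1, r4        | r0=0 r1=13 r2=7 r3=12 r4=12 r5=3
PC=4  bne  r0, r2, L10       | r0=0 r1=13 r2=7 r3=12 r4=12 r5=3  [TAKEN]
PC=5  addi  r2, r3, 13       | r0=0 r1=13 r2=25 r3=12 r4=12 r5=3

25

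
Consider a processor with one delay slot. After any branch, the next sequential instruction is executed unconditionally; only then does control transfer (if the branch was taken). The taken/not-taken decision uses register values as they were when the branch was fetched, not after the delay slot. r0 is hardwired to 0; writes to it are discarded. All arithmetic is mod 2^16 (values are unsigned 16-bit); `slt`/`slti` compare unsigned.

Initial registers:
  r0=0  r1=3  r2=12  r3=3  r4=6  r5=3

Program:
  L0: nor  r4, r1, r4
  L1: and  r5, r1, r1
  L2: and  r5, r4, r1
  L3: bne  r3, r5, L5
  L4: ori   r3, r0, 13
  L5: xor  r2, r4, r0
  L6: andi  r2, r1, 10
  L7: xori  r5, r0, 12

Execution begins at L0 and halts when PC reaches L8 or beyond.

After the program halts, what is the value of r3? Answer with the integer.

PC=0  nor  r4, r1, r4        | r0=0 r1=3 r2=12 r3=3 r4=65528 r5=3
PC=1  and  r5, r1, r1        | r0=0 r1=3 r2=12 r3=3 r4=65528 r5=3
PC=2  and  r5, r4, r1        | r0=0 r1=3 r2=12 r3=3 r4=65528 r5=0
PC=3  bne  r3, r5, L5        | r0=0 r1=3 r2=12 r3=3 r4=65528 r5=0  [TAKEN]
PC=4  ori   r3, r0, 13       | r0=0 r1=3 r2=12 r3=13 r4=65528 r5=0
PC=5  xor  r2, r4, r0        | r0=0 r1=3 r2=65528 r3=13 r4=65528 r5=0
PC=6  andi  r2, r1, 10       | r0=0 r1=3 r2=2 r3=13 r4=65528 r5=0
PC=7  xori  r5, r0, 12       | r0=0 r1=3 r2=2 r3=13 r4=65528 r5=12

13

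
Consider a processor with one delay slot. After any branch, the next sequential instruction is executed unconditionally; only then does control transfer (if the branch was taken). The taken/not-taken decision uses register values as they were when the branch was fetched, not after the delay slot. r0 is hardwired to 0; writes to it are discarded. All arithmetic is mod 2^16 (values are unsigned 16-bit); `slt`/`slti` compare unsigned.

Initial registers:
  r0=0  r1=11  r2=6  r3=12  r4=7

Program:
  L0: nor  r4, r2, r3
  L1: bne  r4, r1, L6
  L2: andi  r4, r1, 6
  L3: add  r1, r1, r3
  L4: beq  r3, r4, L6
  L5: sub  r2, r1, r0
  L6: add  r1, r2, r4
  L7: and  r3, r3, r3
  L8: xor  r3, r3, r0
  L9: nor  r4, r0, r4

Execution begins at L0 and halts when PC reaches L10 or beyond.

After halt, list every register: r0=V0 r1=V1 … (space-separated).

  step pc=0: nor  r4, r2, r3  regs=(0,11,6,12,65521)
  step pc=1: bne  r4, r1, L6  cond=T  regs=(0,11,6,12,65521)
  step pc=2: andi  r4, r1, 6  regs=(0,11,6,12,2)
  step pc=6: add  r1, r2, r4  regs=(0,8,6,12,2)
  step pc=7: and  r3, r3, r3  regs=(0,8,6,12,2)
  step pc=8: xor  r3, r3, r0  regs=(0,8,6,12,2)
  step pc=9: nor  r4, r0, r4  regs=(0,8,6,12,65533)

r0=0 r1=8 r2=6 r3=12 r4=65533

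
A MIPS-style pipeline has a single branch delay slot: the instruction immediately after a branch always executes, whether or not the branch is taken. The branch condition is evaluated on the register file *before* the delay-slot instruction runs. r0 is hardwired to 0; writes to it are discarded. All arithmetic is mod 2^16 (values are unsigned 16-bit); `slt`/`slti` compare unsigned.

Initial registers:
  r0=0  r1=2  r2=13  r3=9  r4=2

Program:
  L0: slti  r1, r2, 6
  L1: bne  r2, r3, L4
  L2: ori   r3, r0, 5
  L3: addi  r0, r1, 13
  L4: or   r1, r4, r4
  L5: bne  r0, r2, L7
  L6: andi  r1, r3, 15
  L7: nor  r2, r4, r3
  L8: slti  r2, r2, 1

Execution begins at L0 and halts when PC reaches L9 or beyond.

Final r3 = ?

  step pc=0: slti  r1, r2, 6  regs=(0,0,13,9,2)
  step pc=1: bne  r2, r3, L4  cond=T  regs=(0,0,13,9,2)
  step pc=2: ori   r3, r0, 5  regs=(0,0,13,5,2)
  step pc=4: or   r1, r4, r4  regs=(0,2,13,5,2)
  step pc=5: bne  r0, r2, L7  cond=T  regs=(0,2,13,5,2)
  step pc=6: andi  r1, r3, 15  regs=(0,5,13,5,2)
  step pc=7: nor  r2, r4, r3  regs=(0,5,65528,5,2)
  step pc=8: slti  r2, r2, 1  regs=(0,5,0,5,2)

5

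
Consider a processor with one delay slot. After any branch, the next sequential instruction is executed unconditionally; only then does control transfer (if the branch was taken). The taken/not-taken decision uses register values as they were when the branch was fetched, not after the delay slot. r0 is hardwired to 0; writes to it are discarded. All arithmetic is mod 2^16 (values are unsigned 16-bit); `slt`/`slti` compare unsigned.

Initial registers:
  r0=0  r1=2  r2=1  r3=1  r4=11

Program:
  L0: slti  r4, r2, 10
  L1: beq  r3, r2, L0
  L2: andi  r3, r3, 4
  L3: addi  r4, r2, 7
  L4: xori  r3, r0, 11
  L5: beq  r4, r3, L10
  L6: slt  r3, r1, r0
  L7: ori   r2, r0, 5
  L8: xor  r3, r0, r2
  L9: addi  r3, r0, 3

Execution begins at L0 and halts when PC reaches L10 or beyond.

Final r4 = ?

8

#0 slti  r4, r2, 10 ; 0/2/1/1/1
#1 beq  r3, r2, L0 ; 0/2/1/1/1 ; →target
#2 andi  r3, r3, 4 ; 0/2/1/0/1
#0 slti  r4, r2, 10 ; 0/2/1/0/1
#1 beq  r3, r2, L0 ; 0/2/1/0/1 ; →fallthru
#2 andi  r3, r3, 4 ; 0/2/1/0/1
#3 addi  r4, r2, 7 ; 0/2/1/0/8
#4 xori  r3, r0, 11 ; 0/2/1/11/8
#5 beq  r4, r3, L10 ; 0/2/1/11/8 ; →fallthru
#6 slt  r3, r1, r0 ; 0/2/1/0/8
#7 ori   r2, r0, 5 ; 0/2/5/0/8
#8 xor  r3, r0, r2 ; 0/2/5/5/8
#9 addi  r3, r0, 3 ; 0/2/5/3/8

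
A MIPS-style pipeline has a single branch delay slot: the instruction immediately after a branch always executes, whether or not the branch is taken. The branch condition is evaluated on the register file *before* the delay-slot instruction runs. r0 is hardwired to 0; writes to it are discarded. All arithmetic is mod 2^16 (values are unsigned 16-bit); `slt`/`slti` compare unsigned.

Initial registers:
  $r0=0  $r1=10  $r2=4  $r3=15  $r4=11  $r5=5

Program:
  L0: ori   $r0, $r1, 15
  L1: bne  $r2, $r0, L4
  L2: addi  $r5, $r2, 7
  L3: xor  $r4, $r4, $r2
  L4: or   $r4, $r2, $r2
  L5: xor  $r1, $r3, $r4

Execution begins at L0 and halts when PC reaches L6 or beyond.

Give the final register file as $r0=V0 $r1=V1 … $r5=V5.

$r0=0 $r1=11 $r2=4 $r3=15 $r4=4 $r5=11

  step pc=0: ori   $r0, $r1, 15  regs=(0,10,4,15,11,5)
  step pc=1: bne  $r2, $r0, L4  cond=T  regs=(0,10,4,15,11,5)
  step pc=2: addi  $r5, $r2, 7  regs=(0,10,4,15,11,11)
  step pc=4: or   $r4, $r2, $r2  regs=(0,10,4,15,4,11)
  step pc=5: xor  $r1, $r3, $r4  regs=(0,11,4,15,4,11)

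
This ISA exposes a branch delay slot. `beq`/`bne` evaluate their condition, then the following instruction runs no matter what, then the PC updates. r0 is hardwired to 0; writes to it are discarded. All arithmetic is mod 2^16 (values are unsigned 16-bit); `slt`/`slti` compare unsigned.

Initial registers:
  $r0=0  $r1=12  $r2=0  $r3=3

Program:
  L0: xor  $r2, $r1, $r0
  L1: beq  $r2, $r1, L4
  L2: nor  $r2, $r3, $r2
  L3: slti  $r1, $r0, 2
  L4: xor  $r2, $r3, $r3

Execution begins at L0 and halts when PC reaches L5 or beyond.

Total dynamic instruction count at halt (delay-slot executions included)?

#0 xor  $r2, $r1, $r0 ; 0/12/12/3
#1 beq  $r2, $r1, L4 ; 0/12/12/3 ; →target
#2 nor  $r2, $r3, $r2 ; 0/12/65520/3
#4 xor  $r2, $r3, $r3 ; 0/12/0/3

4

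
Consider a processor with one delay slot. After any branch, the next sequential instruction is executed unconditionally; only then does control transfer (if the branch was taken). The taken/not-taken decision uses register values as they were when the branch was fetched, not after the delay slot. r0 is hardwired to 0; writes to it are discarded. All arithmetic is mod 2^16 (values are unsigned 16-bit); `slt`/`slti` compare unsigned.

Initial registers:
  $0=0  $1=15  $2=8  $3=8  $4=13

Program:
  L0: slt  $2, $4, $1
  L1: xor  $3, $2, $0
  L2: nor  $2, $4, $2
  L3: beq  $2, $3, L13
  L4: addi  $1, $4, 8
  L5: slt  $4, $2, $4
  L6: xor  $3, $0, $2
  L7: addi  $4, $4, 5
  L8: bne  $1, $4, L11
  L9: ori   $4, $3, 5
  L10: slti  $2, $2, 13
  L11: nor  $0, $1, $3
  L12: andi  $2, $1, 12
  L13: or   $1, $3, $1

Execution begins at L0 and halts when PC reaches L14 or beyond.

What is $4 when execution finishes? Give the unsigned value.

#0 slt  $2, $4, $1 ; 0/15/1/8/13
#1 xor  $3, $2, $0 ; 0/15/1/1/13
#2 nor  $2, $4, $2 ; 0/15/65522/1/13
#3 beq  $2, $3, L13 ; 0/15/65522/1/13 ; →fallthru
#4 addi  $1, $4, 8 ; 0/21/65522/1/13
#5 slt  $4, $2, $4 ; 0/21/65522/1/0
#6 xor  $3, $0, $2 ; 0/21/65522/65522/0
#7 addi  $4, $4, 5 ; 0/21/65522/65522/5
#8 bne  $1, $4, L11 ; 0/21/65522/65522/5 ; →target
#9 ori   $4, $3, 5 ; 0/21/65522/65522/65527
#11 nor  $0, $1, $3 ; 0/21/65522/65522/65527
#12 andi  $2, $1, 12 ; 0/21/4/65522/65527
#13 or   $1, $3, $1 ; 0/65527/4/65522/65527

65527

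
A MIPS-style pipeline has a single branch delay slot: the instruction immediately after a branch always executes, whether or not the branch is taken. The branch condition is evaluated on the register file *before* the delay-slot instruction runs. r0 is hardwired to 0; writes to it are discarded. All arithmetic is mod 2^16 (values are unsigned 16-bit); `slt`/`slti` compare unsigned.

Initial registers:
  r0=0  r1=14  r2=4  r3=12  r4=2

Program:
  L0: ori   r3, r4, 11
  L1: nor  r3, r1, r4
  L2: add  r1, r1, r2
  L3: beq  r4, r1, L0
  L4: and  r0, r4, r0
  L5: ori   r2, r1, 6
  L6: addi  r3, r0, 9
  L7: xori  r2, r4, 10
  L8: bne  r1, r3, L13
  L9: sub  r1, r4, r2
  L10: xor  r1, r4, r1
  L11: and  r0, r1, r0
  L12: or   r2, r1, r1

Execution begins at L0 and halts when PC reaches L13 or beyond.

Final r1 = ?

#0 ori   r3, r4, 11 ; 0/14/4/11/2
#1 nor  r3, r1, r4 ; 0/14/4/65521/2
#2 add  r1, r1, r2 ; 0/18/4/65521/2
#3 beq  r4, r1, L0 ; 0/18/4/65521/2 ; →fallthru
#4 and  r0, r4, r0 ; 0/18/4/65521/2
#5 ori   r2, r1, 6 ; 0/18/22/65521/2
#6 addi  r3, r0, 9 ; 0/18/22/9/2
#7 xori  r2, r4, 10 ; 0/18/8/9/2
#8 bne  r1, r3, L13 ; 0/18/8/9/2 ; →target
#9 sub  r1, r4, r2 ; 0/65530/8/9/2

65530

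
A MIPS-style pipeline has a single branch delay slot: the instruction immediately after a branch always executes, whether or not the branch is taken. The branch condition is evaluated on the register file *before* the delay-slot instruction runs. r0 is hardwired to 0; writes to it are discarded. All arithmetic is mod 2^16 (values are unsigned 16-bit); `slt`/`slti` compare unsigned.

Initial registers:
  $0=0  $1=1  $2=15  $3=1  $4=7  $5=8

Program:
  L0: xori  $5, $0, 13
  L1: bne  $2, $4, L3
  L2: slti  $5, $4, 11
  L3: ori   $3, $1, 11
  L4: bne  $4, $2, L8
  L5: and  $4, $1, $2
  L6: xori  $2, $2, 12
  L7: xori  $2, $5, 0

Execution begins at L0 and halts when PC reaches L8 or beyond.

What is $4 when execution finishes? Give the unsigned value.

1

  step pc=0: xori  $5, $0, 13  regs=(0,1,15,1,7,13)
  step pc=1: bne  $2, $4, L3  cond=T  regs=(0,1,15,1,7,13)
  step pc=2: slti  $5, $4, 11  regs=(0,1,15,1,7,1)
  step pc=3: ori   $3, $1, 11  regs=(0,1,15,11,7,1)
  step pc=4: bne  $4, $2, L8  cond=T  regs=(0,1,15,11,7,1)
  step pc=5: and  $4, $1, $2  regs=(0,1,15,11,1,1)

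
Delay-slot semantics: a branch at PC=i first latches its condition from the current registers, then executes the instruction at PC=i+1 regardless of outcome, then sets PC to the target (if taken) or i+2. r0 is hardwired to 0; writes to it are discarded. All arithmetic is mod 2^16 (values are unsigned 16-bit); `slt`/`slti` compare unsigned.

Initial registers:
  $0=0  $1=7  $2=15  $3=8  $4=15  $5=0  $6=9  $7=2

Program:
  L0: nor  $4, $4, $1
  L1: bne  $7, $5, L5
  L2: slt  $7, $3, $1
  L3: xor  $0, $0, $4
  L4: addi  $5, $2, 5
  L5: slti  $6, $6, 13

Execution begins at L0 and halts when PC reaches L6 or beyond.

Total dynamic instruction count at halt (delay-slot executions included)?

4

PC=0  nor  $4, $4, $1        | $0=0 $1=7 $2=15 $3=8 $4=65520 $5=0 $6=9 $7=2
PC=1  bne  $7, $5, L5        | $0=0 $1=7 $2=15 $3=8 $4=65520 $5=0 $6=9 $7=2  [TAKEN]
PC=2  slt  $7, $3, $1        | $0=0 $1=7 $2=15 $3=8 $4=65520 $5=0 $6=9 $7=0
PC=5  slti  $6, $6, 13       | $0=0 $1=7 $2=15 $3=8 $4=65520 $5=0 $6=1 $7=0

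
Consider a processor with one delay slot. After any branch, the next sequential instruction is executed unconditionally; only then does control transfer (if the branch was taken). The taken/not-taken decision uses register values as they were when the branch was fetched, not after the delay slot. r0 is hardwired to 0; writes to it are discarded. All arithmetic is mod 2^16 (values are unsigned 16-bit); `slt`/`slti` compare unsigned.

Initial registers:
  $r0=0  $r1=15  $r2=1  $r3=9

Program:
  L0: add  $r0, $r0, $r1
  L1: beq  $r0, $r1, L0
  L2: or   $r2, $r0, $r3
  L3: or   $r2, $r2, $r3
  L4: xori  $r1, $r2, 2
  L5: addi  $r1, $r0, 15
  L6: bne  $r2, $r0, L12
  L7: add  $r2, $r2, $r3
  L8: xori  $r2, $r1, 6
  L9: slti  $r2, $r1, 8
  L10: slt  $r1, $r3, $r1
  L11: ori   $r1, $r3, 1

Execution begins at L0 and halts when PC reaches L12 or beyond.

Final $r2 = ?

18

#0 add  $r0, $r0, $r1 ; 0/15/1/9
#1 beq  $r0, $r1, L0 ; 0/15/1/9 ; →fallthru
#2 or   $r2, $r0, $r3 ; 0/15/9/9
#3 or   $r2, $r2, $r3 ; 0/15/9/9
#4 xori  $r1, $r2, 2 ; 0/11/9/9
#5 addi  $r1, $r0, 15 ; 0/15/9/9
#6 bne  $r2, $r0, L12 ; 0/15/9/9 ; →target
#7 add  $r2, $r2, $r3 ; 0/15/18/9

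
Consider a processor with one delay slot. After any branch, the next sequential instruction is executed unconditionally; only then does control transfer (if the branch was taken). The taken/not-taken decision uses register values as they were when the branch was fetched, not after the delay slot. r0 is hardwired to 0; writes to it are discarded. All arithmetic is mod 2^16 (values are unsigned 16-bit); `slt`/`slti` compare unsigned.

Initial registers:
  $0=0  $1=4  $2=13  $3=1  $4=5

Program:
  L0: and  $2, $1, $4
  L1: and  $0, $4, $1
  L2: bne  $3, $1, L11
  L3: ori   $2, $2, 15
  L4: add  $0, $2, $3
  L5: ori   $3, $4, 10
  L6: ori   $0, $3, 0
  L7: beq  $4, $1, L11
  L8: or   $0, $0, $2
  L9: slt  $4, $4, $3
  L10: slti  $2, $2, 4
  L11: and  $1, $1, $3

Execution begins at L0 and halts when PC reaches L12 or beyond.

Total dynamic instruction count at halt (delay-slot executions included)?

5

  step pc=0: and  $2, $1, $4  regs=(0,4,4,1,5)
  step pc=1: and  $0, $4, $1  regs=(0,4,4,1,5)
  step pc=2: bne  $3, $1, L11  cond=T  regs=(0,4,4,1,5)
  step pc=3: ori   $2, $2, 15  regs=(0,4,15,1,5)
  step pc=11: and  $1, $1, $3  regs=(0,0,15,1,5)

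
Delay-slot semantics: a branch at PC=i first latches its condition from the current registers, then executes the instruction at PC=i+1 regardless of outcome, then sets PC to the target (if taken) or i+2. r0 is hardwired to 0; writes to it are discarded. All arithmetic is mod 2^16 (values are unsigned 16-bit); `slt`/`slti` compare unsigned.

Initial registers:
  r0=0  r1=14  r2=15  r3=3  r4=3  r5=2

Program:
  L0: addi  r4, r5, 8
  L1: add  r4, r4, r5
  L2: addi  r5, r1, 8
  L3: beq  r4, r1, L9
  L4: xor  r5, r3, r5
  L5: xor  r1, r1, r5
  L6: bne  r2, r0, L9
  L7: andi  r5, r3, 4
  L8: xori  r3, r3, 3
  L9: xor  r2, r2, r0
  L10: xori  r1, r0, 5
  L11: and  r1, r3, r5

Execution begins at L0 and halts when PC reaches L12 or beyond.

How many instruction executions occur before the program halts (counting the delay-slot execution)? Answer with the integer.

  step pc=0: addi  r4, r5, 8  regs=(0,14,15,3,10,2)
  step pc=1: add  r4, r4, r5  regs=(0,14,15,3,12,2)
  step pc=2: addi  r5, r1, 8  regs=(0,14,15,3,12,22)
  step pc=3: beq  r4, r1, L9  cond=F  regs=(0,14,15,3,12,22)
  step pc=4: xor  r5, r3, r5  regs=(0,14,15,3,12,21)
  step pc=5: xor  r1, r1, r5  regs=(0,27,15,3,12,21)
  step pc=6: bne  r2, r0, L9  cond=T  regs=(0,27,15,3,12,21)
  step pc=7: andi  r5, r3, 4  regs=(0,27,15,3,12,0)
  step pc=9: xor  r2, r2, r0  regs=(0,27,15,3,12,0)
  step pc=10: xori  r1, r0, 5  regs=(0,5,15,3,12,0)
  step pc=11: and  r1, r3, r5  regs=(0,0,15,3,12,0)

11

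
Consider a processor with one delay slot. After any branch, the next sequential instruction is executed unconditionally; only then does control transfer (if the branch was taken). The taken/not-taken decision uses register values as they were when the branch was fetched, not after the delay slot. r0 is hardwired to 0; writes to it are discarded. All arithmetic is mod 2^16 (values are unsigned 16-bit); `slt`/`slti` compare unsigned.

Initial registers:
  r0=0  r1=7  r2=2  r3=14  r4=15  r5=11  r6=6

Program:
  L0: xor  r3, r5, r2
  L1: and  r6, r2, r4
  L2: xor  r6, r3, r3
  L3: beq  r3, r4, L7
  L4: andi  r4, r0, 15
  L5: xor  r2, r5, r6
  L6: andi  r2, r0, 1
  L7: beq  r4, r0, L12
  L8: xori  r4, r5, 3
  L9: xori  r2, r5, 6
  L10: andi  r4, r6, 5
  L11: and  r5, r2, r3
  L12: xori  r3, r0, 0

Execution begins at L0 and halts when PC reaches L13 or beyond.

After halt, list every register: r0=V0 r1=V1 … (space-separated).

PC=0  xor  r3, r5, r2        | r0=0 r1=7 r2=2 r3=9 r4=15 r5=11 r6=6
PC=1  and  r6, r2, r4        | r0=0 r1=7 r2=2 r3=9 r4=15 r5=11 r6=2
PC=2  xor  r6, r3, r3        | r0=0 r1=7 r2=2 r3=9 r4=15 r5=11 r6=0
PC=3  beq  r3, r4, L7        | r0=0 r1=7 r2=2 r3=9 r4=15 r5=11 r6=0  [not taken]
PC=4  andi  r4, r0, 15       | r0=0 r1=7 r2=2 r3=9 r4=0 r5=11 r6=0
PC=5  xor  r2, r5, r6        | r0=0 r1=7 r2=11 r3=9 r4=0 r5=11 r6=0
PC=6  andi  r2, r0, 1        | r0=0 r1=7 r2=0 r3=9 r4=0 r5=11 r6=0
PC=7  beq  r4, r0, L12       | r0=0 r1=7 r2=0 r3=9 r4=0 r5=11 r6=0  [TAKEN]
PC=8  xori  r4, r5, 3        | r0=0 r1=7 r2=0 r3=9 r4=8 r5=11 r6=0
PC=12 xori  r3, r0, 0        | r0=0 r1=7 r2=0 r3=0 r4=8 r5=11 r6=0

r0=0 r1=7 r2=0 r3=0 r4=8 r5=11 r6=0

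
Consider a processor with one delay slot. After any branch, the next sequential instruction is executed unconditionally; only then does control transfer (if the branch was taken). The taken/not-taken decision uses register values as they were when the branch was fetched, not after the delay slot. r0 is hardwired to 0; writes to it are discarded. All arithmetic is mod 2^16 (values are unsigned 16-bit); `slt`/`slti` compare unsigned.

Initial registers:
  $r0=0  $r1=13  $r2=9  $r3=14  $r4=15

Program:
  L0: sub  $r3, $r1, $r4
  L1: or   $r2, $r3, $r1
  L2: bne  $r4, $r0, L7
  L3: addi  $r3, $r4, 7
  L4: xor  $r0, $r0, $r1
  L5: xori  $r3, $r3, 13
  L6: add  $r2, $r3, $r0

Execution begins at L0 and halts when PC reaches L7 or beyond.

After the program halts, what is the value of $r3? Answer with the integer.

22

[0] sub  $r3, $r1, $r4  →  {$r0:0, $r1:13, $r2:9, $r3:65534, $r4:15}
[1] or   $r2, $r3, $r1  →  {$r0:0, $r1:13, $r2:65535, $r3:65534, $r4:15}
[2] bne  $r4, $r0, L7  →  {$r0:0, $r1:13, $r2:65535, $r3:65534, $r4:15}  ⟨branch taken⟩
[3] addi  $r3, $r4, 7  →  {$r0:0, $r1:13, $r2:65535, $r3:22, $r4:15}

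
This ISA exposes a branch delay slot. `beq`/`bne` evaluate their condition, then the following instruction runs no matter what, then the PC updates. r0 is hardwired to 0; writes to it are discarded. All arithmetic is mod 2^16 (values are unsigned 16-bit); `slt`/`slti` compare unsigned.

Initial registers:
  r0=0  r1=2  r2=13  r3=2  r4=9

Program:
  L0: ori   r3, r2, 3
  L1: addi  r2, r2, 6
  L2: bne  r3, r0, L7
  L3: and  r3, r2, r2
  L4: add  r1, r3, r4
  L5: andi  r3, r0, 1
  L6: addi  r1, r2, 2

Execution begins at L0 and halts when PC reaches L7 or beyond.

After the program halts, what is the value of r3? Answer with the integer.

19

  step pc=0: ori   r3, r2, 3  regs=(0,2,13,15,9)
  step pc=1: addi  r2, r2, 6  regs=(0,2,19,15,9)
  step pc=2: bne  r3, r0, L7  cond=T  regs=(0,2,19,15,9)
  step pc=3: and  r3, r2, r2  regs=(0,2,19,19,9)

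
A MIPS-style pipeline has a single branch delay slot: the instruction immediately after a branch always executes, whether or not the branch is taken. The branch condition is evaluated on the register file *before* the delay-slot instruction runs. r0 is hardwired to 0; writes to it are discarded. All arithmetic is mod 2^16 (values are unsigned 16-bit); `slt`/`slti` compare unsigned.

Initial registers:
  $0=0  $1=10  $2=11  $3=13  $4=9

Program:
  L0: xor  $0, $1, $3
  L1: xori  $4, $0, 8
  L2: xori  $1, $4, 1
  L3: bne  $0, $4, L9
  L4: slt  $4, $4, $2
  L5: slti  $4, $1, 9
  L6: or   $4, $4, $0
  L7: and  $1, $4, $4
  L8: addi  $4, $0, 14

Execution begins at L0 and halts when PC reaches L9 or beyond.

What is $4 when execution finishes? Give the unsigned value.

1

[0] xor  $0, $1, $3  →  {$0:0, $1:10, $2:11, $3:13, $4:9}
[1] xori  $4, $0, 8  →  {$0:0, $1:10, $2:11, $3:13, $4:8}
[2] xori  $1, $4, 1  →  {$0:0, $1:9, $2:11, $3:13, $4:8}
[3] bne  $0, $4, L9  →  {$0:0, $1:9, $2:11, $3:13, $4:8}  ⟨branch taken⟩
[4] slt  $4, $4, $2  →  {$0:0, $1:9, $2:11, $3:13, $4:1}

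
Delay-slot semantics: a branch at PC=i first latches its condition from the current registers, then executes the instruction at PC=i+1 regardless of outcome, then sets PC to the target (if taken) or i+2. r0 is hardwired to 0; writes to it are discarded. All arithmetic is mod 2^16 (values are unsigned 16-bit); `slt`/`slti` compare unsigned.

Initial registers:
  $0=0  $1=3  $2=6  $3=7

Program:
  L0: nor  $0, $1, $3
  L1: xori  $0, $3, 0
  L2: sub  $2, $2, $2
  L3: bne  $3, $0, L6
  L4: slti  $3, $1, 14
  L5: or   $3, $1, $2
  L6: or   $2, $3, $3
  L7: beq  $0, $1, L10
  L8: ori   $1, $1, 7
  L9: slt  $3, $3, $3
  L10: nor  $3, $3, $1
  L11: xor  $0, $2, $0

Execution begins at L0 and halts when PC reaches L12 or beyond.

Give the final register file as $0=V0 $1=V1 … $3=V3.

PC=0  nor  $0, $1, $3        | $0=0 $1=3 $2=6 $3=7
PC=1  xori  $0, $3, 0        | $0=0 $1=3 $2=6 $3=7
PC=2  sub  $2, $2, $2        | $0=0 $1=3 $2=0 $3=7
PC=3  bne  $3, $0, L6        | $0=0 $1=3 $2=0 $3=7  [TAKEN]
PC=4  slti  $3, $1, 14       | $0=0 $1=3 $2=0 $3=1
PC=6  or   $2, $3, $3        | $0=0 $1=3 $2=1 $3=1
PC=7  beq  $0, $1, L10       | $0=0 $1=3 $2=1 $3=1  [not taken]
PC=8  ori   $1, $1, 7        | $0=0 $1=7 $2=1 $3=1
PC=9  slt  $3, $3, $3        | $0=0 $1=7 $2=1 $3=0
PC=10 nor  $3, $3, $1        | $0=0 $1=7 $2=1 $3=65528
PC=11 xor  $0, $2, $0        | $0=0 $1=7 $2=1 $3=65528

$0=0 $1=7 $2=1 $3=65528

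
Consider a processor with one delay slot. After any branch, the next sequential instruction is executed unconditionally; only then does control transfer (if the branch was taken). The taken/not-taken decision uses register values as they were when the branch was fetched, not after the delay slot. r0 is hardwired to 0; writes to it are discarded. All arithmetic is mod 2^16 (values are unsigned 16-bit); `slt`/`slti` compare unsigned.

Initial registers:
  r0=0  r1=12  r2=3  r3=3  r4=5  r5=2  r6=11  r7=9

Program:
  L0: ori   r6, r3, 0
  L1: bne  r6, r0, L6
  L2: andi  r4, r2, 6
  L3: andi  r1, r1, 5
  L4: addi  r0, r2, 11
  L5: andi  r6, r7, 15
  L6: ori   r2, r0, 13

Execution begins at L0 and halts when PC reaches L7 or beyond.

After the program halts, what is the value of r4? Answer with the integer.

2

[0] ori   r6, r3, 0  →  {r0:0, r1:12, r2:3, r3:3, r4:5, r5:2, r6:3, r7:9}
[1] bne  r6, r0, L6  →  {r0:0, r1:12, r2:3, r3:3, r4:5, r5:2, r6:3, r7:9}  ⟨branch taken⟩
[2] andi  r4, r2, 6  →  {r0:0, r1:12, r2:3, r3:3, r4:2, r5:2, r6:3, r7:9}
[6] ori   r2, r0, 13  →  {r0:0, r1:12, r2:13, r3:3, r4:2, r5:2, r6:3, r7:9}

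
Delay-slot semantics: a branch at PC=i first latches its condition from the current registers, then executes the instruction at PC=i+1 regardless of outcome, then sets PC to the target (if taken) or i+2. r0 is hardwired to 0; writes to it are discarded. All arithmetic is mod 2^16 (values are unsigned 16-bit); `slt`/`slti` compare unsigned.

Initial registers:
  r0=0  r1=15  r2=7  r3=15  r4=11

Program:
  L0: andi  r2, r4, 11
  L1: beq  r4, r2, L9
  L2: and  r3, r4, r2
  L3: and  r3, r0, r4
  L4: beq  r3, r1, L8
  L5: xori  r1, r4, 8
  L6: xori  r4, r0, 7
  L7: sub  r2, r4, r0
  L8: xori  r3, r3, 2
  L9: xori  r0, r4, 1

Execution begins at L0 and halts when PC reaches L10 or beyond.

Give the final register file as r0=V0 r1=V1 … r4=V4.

PC=0  andi  r2, r4, 11       | r0=0 r1=15 r2=11 r3=15 r4=11
PC=1  beq  r4, r2, L9        | r0=0 r1=15 r2=11 r3=15 r4=11  [TAKEN]
PC=2  and  r3, r4, r2        | r0=0 r1=15 r2=11 r3=11 r4=11
PC=9  xori  r0, r4, 1        | r0=0 r1=15 r2=11 r3=11 r4=11

r0=0 r1=15 r2=11 r3=11 r4=11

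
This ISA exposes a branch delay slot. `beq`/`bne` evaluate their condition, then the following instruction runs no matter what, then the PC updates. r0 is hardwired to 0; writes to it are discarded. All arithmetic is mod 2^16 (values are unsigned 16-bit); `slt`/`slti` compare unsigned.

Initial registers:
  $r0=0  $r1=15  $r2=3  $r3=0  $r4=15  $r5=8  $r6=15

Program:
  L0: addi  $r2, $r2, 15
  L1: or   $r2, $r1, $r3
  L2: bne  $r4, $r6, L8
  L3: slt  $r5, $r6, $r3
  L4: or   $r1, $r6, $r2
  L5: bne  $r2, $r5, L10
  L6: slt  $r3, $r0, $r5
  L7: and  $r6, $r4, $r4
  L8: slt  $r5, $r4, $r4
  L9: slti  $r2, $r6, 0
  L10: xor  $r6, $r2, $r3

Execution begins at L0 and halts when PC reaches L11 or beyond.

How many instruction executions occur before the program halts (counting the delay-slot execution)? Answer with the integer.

[0] addi  $r2, $r2, 15  →  {$r0:0, $r1:15, $r2:18, $r3:0, $r4:15, $r5:8, $r6:15}
[1] or   $r2, $r1, $r3  →  {$r0:0, $r1:15, $r2:15, $r3:0, $r4:15, $r5:8, $r6:15}
[2] bne  $r4, $r6, L8  →  {$r0:0, $r1:15, $r2:15, $r3:0, $r4:15, $r5:8, $r6:15}  ⟨branch fallthrough⟩
[3] slt  $r5, $r6, $r3  →  {$r0:0, $r1:15, $r2:15, $r3:0, $r4:15, $r5:0, $r6:15}
[4] or   $r1, $r6, $r2  →  {$r0:0, $r1:15, $r2:15, $r3:0, $r4:15, $r5:0, $r6:15}
[5] bne  $r2, $r5, L10  →  {$r0:0, $r1:15, $r2:15, $r3:0, $r4:15, $r5:0, $r6:15}  ⟨branch taken⟩
[6] slt  $r3, $r0, $r5  →  {$r0:0, $r1:15, $r2:15, $r3:0, $r4:15, $r5:0, $r6:15}
[10] xor  $r6, $r2, $r3  →  {$r0:0, $r1:15, $r2:15, $r3:0, $r4:15, $r5:0, $r6:15}

8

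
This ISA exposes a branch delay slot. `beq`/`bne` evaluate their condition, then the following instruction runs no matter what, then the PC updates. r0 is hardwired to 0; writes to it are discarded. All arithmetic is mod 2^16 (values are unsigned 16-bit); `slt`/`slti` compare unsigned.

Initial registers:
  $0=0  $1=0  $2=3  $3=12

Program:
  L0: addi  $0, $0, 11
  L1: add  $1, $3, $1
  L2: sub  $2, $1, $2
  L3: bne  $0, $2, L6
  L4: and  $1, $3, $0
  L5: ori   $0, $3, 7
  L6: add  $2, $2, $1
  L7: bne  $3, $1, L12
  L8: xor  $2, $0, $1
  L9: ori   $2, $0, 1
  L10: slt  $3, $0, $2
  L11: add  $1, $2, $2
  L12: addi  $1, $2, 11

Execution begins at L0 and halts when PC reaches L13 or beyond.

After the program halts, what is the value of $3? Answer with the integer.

12

PC=0  addi  $0, $0, 11       | $0=0 $1=0 $2=3 $3=12
PC=1  add  $1, $3, $1        | $0=0 $1=12 $2=3 $3=12
PC=2  sub  $2, $1, $2        | $0=0 $1=12 $2=9 $3=12
PC=3  bne  $0, $2, L6        | $0=0 $1=12 $2=9 $3=12  [TAKEN]
PC=4  and  $1, $3, $0        | $0=0 $1=0 $2=9 $3=12
PC=6  add  $2, $2, $1        | $0=0 $1=0 $2=9 $3=12
PC=7  bne  $3, $1, L12       | $0=0 $1=0 $2=9 $3=12  [TAKEN]
PC=8  xor  $2, $0, $1        | $0=0 $1=0 $2=0 $3=12
PC=12 addi  $1, $2, 11       | $0=0 $1=11 $2=0 $3=12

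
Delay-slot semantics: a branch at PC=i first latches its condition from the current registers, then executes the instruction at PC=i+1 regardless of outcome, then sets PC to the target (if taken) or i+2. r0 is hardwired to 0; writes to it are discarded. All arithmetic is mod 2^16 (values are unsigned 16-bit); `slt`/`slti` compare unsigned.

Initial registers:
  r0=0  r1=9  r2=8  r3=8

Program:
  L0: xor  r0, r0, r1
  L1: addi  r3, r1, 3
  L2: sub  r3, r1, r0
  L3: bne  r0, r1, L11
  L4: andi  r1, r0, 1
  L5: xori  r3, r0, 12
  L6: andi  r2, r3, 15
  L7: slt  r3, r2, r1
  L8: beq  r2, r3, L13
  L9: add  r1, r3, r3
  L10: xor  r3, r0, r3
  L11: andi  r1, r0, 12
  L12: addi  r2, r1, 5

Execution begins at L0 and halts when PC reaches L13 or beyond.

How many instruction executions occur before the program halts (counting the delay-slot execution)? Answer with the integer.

7

  step pc=0: xor  r0, r0, r1  regs=(0,9,8,8)
  step pc=1: addi  r3, r1, 3  regs=(0,9,8,12)
  step pc=2: sub  r3, r1, r0  regs=(0,9,8,9)
  step pc=3: bne  r0, r1, L11  cond=T  regs=(0,9,8,9)
  step pc=4: andi  r1, r0, 1  regs=(0,0,8,9)
  step pc=11: andi  r1, r0, 12  regs=(0,0,8,9)
  step pc=12: addi  r2, r1, 5  regs=(0,0,5,9)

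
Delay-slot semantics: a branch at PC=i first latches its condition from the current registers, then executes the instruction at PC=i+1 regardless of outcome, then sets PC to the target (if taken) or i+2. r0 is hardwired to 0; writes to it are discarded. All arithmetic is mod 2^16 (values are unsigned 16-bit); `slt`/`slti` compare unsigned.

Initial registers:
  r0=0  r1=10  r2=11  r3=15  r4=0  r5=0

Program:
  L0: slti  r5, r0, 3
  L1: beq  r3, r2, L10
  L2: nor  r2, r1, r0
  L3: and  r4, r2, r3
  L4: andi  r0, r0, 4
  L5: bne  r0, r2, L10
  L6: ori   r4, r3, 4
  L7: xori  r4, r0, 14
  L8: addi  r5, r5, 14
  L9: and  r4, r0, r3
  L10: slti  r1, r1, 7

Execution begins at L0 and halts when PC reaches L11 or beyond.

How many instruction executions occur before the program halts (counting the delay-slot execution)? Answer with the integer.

8

#0 slti  r5, r0, 3 ; 0/10/11/15/0/1
#1 beq  r3, r2, L10 ; 0/10/11/15/0/1 ; →fallthru
#2 nor  r2, r1, r0 ; 0/10/65525/15/0/1
#3 and  r4, r2, r3 ; 0/10/65525/15/5/1
#4 andi  r0, r0, 4 ; 0/10/65525/15/5/1
#5 bne  r0, r2, L10 ; 0/10/65525/15/5/1 ; →target
#6 ori   r4, r3, 4 ; 0/10/65525/15/15/1
#10 slti  r1, r1, 7 ; 0/0/65525/15/15/1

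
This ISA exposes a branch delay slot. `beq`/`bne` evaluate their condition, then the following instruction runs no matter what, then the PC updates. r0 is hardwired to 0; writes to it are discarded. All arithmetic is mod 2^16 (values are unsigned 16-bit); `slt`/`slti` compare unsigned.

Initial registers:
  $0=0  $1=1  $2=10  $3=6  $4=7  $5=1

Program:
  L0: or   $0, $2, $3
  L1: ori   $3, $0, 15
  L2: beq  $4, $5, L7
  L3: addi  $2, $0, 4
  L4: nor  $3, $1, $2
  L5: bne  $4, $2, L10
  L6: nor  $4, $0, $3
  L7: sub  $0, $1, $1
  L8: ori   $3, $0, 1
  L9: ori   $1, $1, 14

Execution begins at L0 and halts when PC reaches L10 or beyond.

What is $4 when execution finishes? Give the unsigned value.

[0] or   $0, $2, $3  →  {$0:0, $1:1, $2:10, $3:6, $4:7, $5:1}
[1] ori   $3, $0, 15  →  {$0:0, $1:1, $2:10, $3:15, $4:7, $5:1}
[2] beq  $4, $5, L7  →  {$0:0, $1:1, $2:10, $3:15, $4:7, $5:1}  ⟨branch fallthrough⟩
[3] addi  $2, $0, 4  →  {$0:0, $1:1, $2:4, $3:15, $4:7, $5:1}
[4] nor  $3, $1, $2  →  {$0:0, $1:1, $2:4, $3:65530, $4:7, $5:1}
[5] bne  $4, $2, L10  →  {$0:0, $1:1, $2:4, $3:65530, $4:7, $5:1}  ⟨branch taken⟩
[6] nor  $4, $0, $3  →  {$0:0, $1:1, $2:4, $3:65530, $4:5, $5:1}

5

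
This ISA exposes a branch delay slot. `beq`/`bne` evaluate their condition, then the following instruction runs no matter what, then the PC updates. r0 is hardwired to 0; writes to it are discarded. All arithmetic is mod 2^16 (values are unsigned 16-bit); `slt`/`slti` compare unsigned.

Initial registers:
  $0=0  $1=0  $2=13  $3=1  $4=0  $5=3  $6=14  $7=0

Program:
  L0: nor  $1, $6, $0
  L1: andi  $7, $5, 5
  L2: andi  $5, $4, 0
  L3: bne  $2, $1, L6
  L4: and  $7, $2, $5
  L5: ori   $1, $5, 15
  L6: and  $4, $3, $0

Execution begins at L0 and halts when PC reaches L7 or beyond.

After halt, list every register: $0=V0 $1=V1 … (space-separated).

$0=0 $1=65521 $2=13 $3=1 $4=0 $5=0 $6=14 $7=0

  step pc=0: nor  $1, $6, $0  regs=(0,65521,13,1,0,3,14,0)
  step pc=1: andi  $7, $5, 5  regs=(0,65521,13,1,0,3,14,1)
  step pc=2: andi  $5, $4, 0  regs=(0,65521,13,1,0,0,14,1)
  step pc=3: bne  $2, $1, L6  cond=T  regs=(0,65521,13,1,0,0,14,1)
  step pc=4: and  $7, $2, $5  regs=(0,65521,13,1,0,0,14,0)
  step pc=6: and  $4, $3, $0  regs=(0,65521,13,1,0,0,14,0)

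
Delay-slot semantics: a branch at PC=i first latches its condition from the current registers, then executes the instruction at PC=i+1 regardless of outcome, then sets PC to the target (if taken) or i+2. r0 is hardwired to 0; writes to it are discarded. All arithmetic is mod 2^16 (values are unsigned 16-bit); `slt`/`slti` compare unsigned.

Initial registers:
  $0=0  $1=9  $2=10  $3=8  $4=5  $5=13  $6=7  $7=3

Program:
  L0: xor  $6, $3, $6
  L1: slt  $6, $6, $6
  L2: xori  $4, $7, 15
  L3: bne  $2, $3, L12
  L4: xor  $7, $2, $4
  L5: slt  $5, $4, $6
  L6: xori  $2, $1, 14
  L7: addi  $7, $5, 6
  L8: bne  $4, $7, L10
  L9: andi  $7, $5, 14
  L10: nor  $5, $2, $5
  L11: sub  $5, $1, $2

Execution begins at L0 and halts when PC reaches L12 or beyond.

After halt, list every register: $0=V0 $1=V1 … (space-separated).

$0=0 $1=9 $2=10 $3=8 $4=12 $5=13 $6=0 $7=6

#0 xor  $6, $3, $6 ; 0/9/10/8/5/13/15/3
#1 slt  $6, $6, $6 ; 0/9/10/8/5/13/0/3
#2 xori  $4, $7, 15 ; 0/9/10/8/12/13/0/3
#3 bne  $2, $3, L12 ; 0/9/10/8/12/13/0/3 ; →target
#4 xor  $7, $2, $4 ; 0/9/10/8/12/13/0/6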